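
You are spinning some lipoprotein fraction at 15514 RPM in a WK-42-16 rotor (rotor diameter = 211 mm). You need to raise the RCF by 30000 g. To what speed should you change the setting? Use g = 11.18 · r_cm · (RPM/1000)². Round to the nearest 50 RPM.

N₂ ≈ 22250 RPM

r = 211 mm / 2 = 105.5 mm = 10.55 cm
Current RCF = 11.18 × 10.55 × (15.514)² = 11.18 × 10.55 × 240.684196 ≈ 28,388.5 × g
Target RCF = 28,388.5 + 30,000 = 58,388.5 × g
(N/1000)² = 58,388.5 / 117.949 = 495.0318
N = 1000 × √495.0318 ≈ 22,249.3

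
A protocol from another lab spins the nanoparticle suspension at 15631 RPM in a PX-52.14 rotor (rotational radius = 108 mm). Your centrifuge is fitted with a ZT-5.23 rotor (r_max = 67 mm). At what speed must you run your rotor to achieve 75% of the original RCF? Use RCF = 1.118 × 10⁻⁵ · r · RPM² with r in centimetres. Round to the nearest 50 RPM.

17200 RPM

Original rotor: r = 108 mm = 10.8 cm
RCF_original = 1.118 × 10⁻⁵ × 10.8 × (15631)² = 1.118 × 10⁻⁵ × 10.8 × 244,328,161 ≈ 29,501.2 × g
Target RCF = 0.75 × 29,501.2 ≈ 22,125.9 × g
Your rotor: r = 67 mm = 6.7 cm
22,125.9 = 1.118 × 10⁻⁵ × 6.7 × N²
N² = 22,125.9 / (7.4906 × 10⁻⁵) = 295,382,212
N ≈ √295,382,212 ≈ 17,186.7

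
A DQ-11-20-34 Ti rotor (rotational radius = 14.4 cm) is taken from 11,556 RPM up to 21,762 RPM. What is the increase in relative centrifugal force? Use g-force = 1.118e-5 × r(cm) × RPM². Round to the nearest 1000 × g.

RCF₁ = 1.118 × 10⁻⁵ × 14.4 × (11556)² = 1.118 × 10⁻⁵ × 14.4 × 133,541,136 ≈ 21,499.1 × g
RCF₂ = 1.118 × 10⁻⁵ × 14.4 × (21762)² = 1.118 × 10⁻⁵ × 14.4 × 473,584,644 ≈ 76,243.3 × g
Increase = 76,243.3 − 21,499.1 = 54,744.2

≈ 55000 × g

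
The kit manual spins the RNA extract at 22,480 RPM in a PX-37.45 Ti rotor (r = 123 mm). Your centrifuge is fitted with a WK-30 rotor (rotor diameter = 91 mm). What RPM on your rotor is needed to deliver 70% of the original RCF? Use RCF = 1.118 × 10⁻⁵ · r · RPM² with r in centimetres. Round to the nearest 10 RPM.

Original rotor: r = 123 mm = 12.3 cm
RCF_original = 1.118 × 10⁻⁵ × 12.3 × (22480)² = 1.118 × 10⁻⁵ × 12.3 × 505,350,400 ≈ 69,492.8 × g
Target RCF = 0.7 × 69,492.8 ≈ 48,645 × g
Your rotor: r = 91 mm / 2 = 45.5 mm = 4.55 cm
48,645 = 1.118 × 10⁻⁵ × 4.55 × N²
N² = 48,645 / (5.0869 × 10⁻⁵) = 956,279,856
N ≈ √956,279,856 ≈ 30,923.8

≈ 30920 RPM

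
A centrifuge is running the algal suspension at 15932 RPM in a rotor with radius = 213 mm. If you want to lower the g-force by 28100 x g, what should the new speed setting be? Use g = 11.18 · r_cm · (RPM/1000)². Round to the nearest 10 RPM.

11650 RPM

r = 213 mm = 21.3 cm
Current RCF = 11.18 × 21.3 × (15.932)² = 11.18 × 21.3 × 253.828624 ≈ 60,445.2 × g
Target RCF = 60,445.2 − 28,100 = 32,345.2 × g
(N/1000)² = 32,345.2 / 238.134 = 135.8277
N = 1000 × √135.8277 ≈ 11,654.5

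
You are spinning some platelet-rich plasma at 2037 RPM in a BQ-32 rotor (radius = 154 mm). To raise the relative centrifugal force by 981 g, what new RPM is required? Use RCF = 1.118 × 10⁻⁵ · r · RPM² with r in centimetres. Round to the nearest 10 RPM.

N₂ ≈ 3140 RPM

r = 154 mm = 15.4 cm
Current RCF = 1.118 × 10⁻⁵ × 15.4 × (2037)² = 1.118 × 10⁻⁵ × 15.4 × 4,149,369 ≈ 714.4 × g
Target RCF = 714.4 + 981 = 1,695.4 × g
N² = 1,695.4 / (17.2172 × 10⁻⁵) = 9,847,130
N ≈ √9,847,130 ≈ 3,138.0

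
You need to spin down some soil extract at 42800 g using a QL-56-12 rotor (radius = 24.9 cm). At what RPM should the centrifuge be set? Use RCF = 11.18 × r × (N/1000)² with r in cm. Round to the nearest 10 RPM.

42,800 = 11.18 × 24.9 × (N/1000)²
(N/1000)² = 42,800 / 278.382 = 153.7456
N = 1000 × √153.7456 ≈ 12,399.4

12400 RPM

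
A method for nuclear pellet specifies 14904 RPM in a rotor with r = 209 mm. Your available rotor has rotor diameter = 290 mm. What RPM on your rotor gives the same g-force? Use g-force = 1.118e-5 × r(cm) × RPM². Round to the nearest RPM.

Original rotor: r = 209 mm = 20.9 cm
RCF = 1.118 × 10⁻⁵ × r × N²
RCF_original = 1.118 × 10⁻⁵ × 20.9 × (14904)² = 1.118 × 10⁻⁵ × 20.9 × 222,129,216 ≈ 51,903.2 × g
Your rotor: r = 290 mm / 2 = 145 mm = 14.5 cm
51,903.2 = 1.118 × 10⁻⁵ × 14.5 × N²
N² = 51,903.2 / (16.211 × 10⁻⁵) = 320,172,722
N ≈ √320,172,722 ≈ 17,893.4

17893 RPM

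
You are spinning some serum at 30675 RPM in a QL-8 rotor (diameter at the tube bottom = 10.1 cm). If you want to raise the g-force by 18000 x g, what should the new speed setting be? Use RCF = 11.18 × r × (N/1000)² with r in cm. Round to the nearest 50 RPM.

35500 RPM

r = 10.1 / 2 = 5.05 cm
Current RCF = 11.18 × 5.05 × (30.675)² = 11.18 × 5.05 × 940.955625 ≈ 53,125.4 × g
Target RCF = 53,125.4 + 18,000 = 71,125.4 × g
(N/1000)² = 71,125.4 / 56.459 = 1259.771
N = 1000 × √1259.771 ≈ 35,493.3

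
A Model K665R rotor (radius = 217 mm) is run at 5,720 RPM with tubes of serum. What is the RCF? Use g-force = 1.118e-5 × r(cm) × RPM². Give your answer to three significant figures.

r = 217 mm = 21.7 cm
RCF = 1.118 × 10⁻⁵ × 21.7 × (5720)² = 1.118 × 10⁻⁵ × 21.7 × 32,718,400 ≈ 7,937.7 × g

≈ 7940 × g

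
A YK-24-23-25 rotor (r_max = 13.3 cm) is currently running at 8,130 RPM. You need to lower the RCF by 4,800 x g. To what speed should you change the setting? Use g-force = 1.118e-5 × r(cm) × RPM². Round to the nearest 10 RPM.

N₂ ≈ 5820 RPM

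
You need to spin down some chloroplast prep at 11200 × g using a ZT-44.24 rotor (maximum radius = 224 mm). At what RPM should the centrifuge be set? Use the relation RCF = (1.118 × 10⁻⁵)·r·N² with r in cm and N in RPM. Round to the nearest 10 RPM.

6690 RPM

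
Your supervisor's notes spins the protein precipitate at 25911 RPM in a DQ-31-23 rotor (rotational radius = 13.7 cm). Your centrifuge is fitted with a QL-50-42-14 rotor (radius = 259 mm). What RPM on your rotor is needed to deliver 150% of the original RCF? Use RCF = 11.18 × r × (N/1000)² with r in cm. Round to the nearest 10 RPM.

RCF = 11.18 × r × (N/1000)²
RCF_original = 11.18 × 13.7 × (25.911)² = 11.18 × 13.7 × 671.379921 ≈ 102,832.6 × g
Target RCF = 1.5 × 102,832.6 ≈ 154,248.9 × g
Your rotor: r = 259 mm = 25.9 cm
154,248.9 = 11.18 × 25.9 × (N/1000)²
(N/1000)² = 154,248.9 / 289.562 = 532.6973
N = 1000 × √532.6973 ≈ 23,080.2

23080 RPM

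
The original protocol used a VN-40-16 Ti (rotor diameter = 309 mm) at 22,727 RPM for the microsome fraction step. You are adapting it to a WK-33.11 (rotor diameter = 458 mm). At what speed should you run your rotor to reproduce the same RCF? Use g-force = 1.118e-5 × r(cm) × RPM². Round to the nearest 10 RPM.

Original rotor: r = 309 mm / 2 = 154.5 mm = 15.45 cm
RCF = 1.118 × 10⁻⁵ × r × N²
RCF_original = 1.118 × 10⁻⁵ × 15.45 × (22727)² = 1.118 × 10⁻⁵ × 15.45 × 516,516,529 ≈ 89,218.4 × g
Your rotor: r = 458 mm / 2 = 229 mm = 22.9 cm
89,218.4 = 1.118 × 10⁻⁵ × 22.9 × N²
N² = 89,218.4 / (25.6022 × 10⁻⁵) = 348,479,428
N ≈ √348,479,428 ≈ 18,667.6

≈ 18670 RPM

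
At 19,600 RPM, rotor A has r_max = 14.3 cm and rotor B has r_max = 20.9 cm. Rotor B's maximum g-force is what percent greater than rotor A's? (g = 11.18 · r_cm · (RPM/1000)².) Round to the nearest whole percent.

At equal RPM, RCF scales linearly with r: ratio = 20.9 / 14.3 = 1.4615.
So rotor B delivers 46.2% more g-force.

46%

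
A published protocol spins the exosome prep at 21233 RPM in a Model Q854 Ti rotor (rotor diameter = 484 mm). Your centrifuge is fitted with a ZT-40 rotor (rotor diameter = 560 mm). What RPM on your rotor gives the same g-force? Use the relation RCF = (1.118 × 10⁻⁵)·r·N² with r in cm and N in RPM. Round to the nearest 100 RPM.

Original rotor: r = 484 mm / 2 = 242 mm = 24.2 cm
RCF = 1.118 × 10⁻⁵ × r × N²
RCF_original = 1.118 × 10⁻⁵ × 24.2 × (21233)² = 1.118 × 10⁻⁵ × 24.2 × 450,840,289 ≈ 121,977.5 × g
Your rotor: r = 560 mm / 2 = 280 mm = 28 cm
121,977.5 = 1.118 × 10⁻⁵ × 28 × N²
N² = 121,977.5 / (31.304 × 10⁻⁵) = 389,654,677
N ≈ √389,654,677 ≈ 19,739.7

≈ 19700 RPM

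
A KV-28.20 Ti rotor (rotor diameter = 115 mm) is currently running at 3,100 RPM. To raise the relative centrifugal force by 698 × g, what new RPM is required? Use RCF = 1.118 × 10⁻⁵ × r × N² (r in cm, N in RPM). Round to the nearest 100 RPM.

r = 115 mm / 2 = 57.5 mm = 5.75 cm
Current RCF = 1.118 × 10⁻⁵ × 5.75 × (3100)² = 1.118 × 10⁻⁵ × 5.75 × 9,610,000 ≈ 617.8 × g
Target RCF = 617.8 + 698 = 1,315.8 × g
N² = 1,315.8 / (6.4285 × 10⁻⁵) = 20,468,227
N ≈ √20,468,227 ≈ 4,524.2

≈ 4500 RPM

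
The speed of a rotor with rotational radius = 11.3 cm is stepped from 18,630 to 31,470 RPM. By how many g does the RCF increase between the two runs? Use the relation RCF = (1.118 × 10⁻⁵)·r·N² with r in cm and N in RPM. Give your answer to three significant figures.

81300 g

RCF₁ = 1.118 × 10⁻⁵ × 11.3 × (18630)² = 1.118 × 10⁻⁵ × 11.3 × 347,076,900 ≈ 43,847.6 × g
RCF₂ = 1.118 × 10⁻⁵ × 11.3 × (31470)² = 1.118 × 10⁻⁵ × 11.3 × 990,360,900 ≈ 125,116.3 × g
Increase = 125,116.3 − 43,847.6 = 81,268.7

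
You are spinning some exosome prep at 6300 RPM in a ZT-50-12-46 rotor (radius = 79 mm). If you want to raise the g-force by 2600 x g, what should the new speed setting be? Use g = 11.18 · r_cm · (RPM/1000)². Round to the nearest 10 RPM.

r = 79 mm = 7.9 cm
Current RCF = 11.18 × 7.9 × (6.3)² = 11.18 × 7.9 × 39.69 ≈ 3,505.5 × g
Target RCF = 3,505.5 + 2,600 = 6,105.5 × g
(N/1000)² = 6,105.5 / 88.322 = 69.12774
N = 1000 × √69.12774 ≈ 8,314.3

8310 RPM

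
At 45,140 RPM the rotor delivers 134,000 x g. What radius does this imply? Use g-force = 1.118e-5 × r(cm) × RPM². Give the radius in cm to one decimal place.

r ≈ 5.9 cm

RCF = 1.118 × 10⁻⁵ × r × N²
134000 = 1.118 × 10⁻⁵ × r × (45140)²
r = 134000 / (1.118 × 10⁻⁵ × 2,037,619,600) = 134000 / 22780.59 ≈ 5.882 cm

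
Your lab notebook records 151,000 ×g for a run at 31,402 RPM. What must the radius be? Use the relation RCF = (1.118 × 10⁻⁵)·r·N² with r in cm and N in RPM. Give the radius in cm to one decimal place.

13.7 cm

151000 = 1.118 × 10⁻⁵ × r × (31402)²
r = 151000 / (1.118 × 10⁻⁵ × 986,085,604) = 151000 / 11024.44 ≈ 13.697 cm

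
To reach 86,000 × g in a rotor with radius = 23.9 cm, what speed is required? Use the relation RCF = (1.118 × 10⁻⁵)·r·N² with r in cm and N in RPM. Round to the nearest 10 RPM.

N ≈ 17940 RPM

RCF = 1.118 × 10⁻⁵ × r × N²
86,000 = 1.118 × 10⁻⁵ × 23.9 × N²
N² = 86,000 / (26.7202 × 10⁻⁵) = 321,853,878
N ≈ √321,853,878 ≈ 17,940.3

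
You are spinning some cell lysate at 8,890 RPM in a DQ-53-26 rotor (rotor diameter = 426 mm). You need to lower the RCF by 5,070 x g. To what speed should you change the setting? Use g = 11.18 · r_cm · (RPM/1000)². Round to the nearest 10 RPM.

r = 426 mm / 2 = 213 mm = 21.3 cm
Current RCF = 11.18 × 21.3 × (8.89)² = 11.18 × 21.3 × 79.0321 ≈ 18,820.2 × g
Target RCF = 18,820.2 − 5,070 = 13,750.2 × g
(N/1000)² = 13,750.2 / 238.134 = 57.74144
N = 1000 × √57.74144 ≈ 7,598.8

N₂ ≈ 7600 RPM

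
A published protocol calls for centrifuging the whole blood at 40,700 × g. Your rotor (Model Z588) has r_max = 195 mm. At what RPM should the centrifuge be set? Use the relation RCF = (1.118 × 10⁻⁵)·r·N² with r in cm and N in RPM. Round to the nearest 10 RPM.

N ≈ 13660 RPM

r = 195 mm = 19.5 cm
40,700 = 1.118 × 10⁻⁵ × 19.5 × N²
N² = 40,700 / (21.801 × 10⁻⁵) = 186,688,684
N ≈ √186,688,684 ≈ 13,663.4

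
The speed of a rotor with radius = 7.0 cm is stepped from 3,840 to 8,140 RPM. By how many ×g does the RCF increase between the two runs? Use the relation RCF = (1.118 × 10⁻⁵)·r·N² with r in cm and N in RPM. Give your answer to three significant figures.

4030 ×g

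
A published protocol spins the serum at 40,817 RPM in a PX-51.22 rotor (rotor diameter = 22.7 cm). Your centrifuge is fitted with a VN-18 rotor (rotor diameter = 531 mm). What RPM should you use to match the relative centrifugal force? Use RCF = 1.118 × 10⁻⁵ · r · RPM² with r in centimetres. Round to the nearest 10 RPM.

≈ 26690 RPM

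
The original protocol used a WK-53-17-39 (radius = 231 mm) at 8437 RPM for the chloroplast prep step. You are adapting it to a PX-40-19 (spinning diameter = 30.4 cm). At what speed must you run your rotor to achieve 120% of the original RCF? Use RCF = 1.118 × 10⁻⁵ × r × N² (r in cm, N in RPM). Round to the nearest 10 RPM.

11390 RPM

Original rotor: r = 231 mm = 23.1 cm
RCF_original = 1.118 × 10⁻⁵ × 23.1 × (8437)² = 1.118 × 10⁻⁵ × 23.1 × 71,182,969 ≈ 18,383.6 × g
Target RCF = 1.2 × 18,383.6 ≈ 22,060.3 × g
Your rotor: r = 30.4 / 2 = 15.2 cm
22,060.3 = 1.118 × 10⁻⁵ × 15.2 × N²
N² = 22,060.3 / (16.9936 × 10⁻⁵) = 129,815,342
N ≈ √129,815,342 ≈ 11,393.7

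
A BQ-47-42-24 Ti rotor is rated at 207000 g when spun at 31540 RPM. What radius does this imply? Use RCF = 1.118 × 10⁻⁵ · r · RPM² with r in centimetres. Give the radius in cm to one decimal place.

r ≈ 18.6 cm

207000 = 1.118 × 10⁻⁵ × r × (31540)²
r = 207000 / (1.118 × 10⁻⁵ × 994,771,600) = 207000 / 11121.55 ≈ 18.613 cm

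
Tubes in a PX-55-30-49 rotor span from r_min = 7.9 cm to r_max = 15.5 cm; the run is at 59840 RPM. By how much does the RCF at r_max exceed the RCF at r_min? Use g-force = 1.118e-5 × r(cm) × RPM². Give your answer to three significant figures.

304000 ×g

RCF_max = 1.118 × 10⁻⁵ × 15.5 × (59840)² = 1.118 × 10⁻⁵ × 15.5 × 3,580,825,600 ≈ 620,521.3 × g
RCF_min = 1.118 × 10⁻⁵ × 7.9 × (59840)² = 1.118 × 10⁻⁵ × 7.9 × 3,580,825,600 ≈ 316,265.7 × g
ΔRCF = 620,521.3 − 316,265.7 = 304,255.6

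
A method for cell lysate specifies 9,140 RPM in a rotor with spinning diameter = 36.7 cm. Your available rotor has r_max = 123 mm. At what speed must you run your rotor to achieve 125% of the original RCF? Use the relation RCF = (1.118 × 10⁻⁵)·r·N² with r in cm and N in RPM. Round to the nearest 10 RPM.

Original rotor: r = 36.7 / 2 = 18.35 cm
RCF = 1.118 × 10⁻⁵ × r × N²
RCF_original = 1.118 × 10⁻⁵ × 18.35 × (9140)² = 1.118 × 10⁻⁵ × 18.35 × 83,539,600 ≈ 17,138.4 × g
Target RCF = 1.25 × 17,138.4 ≈ 21,423 × g
Your rotor: r = 123 mm = 12.3 cm
21,423 = 1.118 × 10⁻⁵ × 12.3 × N²
N² = 21,423 / (13.7514 × 10⁻⁵) = 155,787,774
N ≈ √155,787,774 ≈ 12,481.5

≈ 12480 RPM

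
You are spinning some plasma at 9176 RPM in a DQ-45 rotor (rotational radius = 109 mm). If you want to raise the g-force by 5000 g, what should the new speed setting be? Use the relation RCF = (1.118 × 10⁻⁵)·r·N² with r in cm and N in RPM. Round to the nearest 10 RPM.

N₂ ≈ 11190 RPM

r = 109 mm = 10.9 cm
Current RCF = 1.118 × 10⁻⁵ × 10.9 × (9176)² = 1.118 × 10⁻⁵ × 10.9 × 84,198,976 ≈ 10,260.7 × g
Target RCF = 10,260.7 + 5,000 = 15,260.7 × g
N² = 15,260.7 / (12.1862 × 10⁻⁵) = 125,229,358
N ≈ √125,229,358 ≈ 11,190.6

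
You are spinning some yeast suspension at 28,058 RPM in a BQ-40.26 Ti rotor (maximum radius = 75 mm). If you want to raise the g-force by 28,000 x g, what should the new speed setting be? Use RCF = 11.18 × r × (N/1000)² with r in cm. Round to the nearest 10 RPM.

r = 75 mm = 7.5 cm
Current RCF = 11.18 × 7.5 × (28.058)² = 11.18 × 7.5 × 787.251364 ≈ 66,011 × g
Target RCF = 66,011 + 28,000 = 94,011 × g
(N/1000)² = 94,011 / 83.85 = 1121.181
N = 1000 × √1121.181 ≈ 33,484.0

≈ 33480 RPM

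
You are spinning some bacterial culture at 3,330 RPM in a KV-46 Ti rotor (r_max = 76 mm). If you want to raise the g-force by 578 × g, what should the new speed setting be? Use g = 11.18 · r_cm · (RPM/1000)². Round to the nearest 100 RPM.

N₂ ≈ 4200 RPM

r = 76 mm = 7.6 cm
Current RCF = 11.18 × 7.6 × (3.33)² = 11.18 × 7.6 × 11.0889 ≈ 942.2 × g
Target RCF = 942.2 + 578 = 1,520.2 × g
(N/1000)² = 1,520.2 / 84.968 = 17.89144
N = 1000 × √17.89144 ≈ 4,229.8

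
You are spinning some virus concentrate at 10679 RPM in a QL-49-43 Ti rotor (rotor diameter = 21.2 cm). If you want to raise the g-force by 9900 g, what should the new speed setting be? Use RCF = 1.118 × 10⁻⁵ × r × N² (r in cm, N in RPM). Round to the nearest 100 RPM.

≈ 14100 RPM

r = 21.2 / 2 = 10.6 cm
Current RCF = 1.118 × 10⁻⁵ × 10.6 × (10679)² = 1.118 × 10⁻⁵ × 10.6 × 114,041,041 ≈ 13,514.8 × g
Target RCF = 13,514.8 + 9,900 = 23,414.8 × g
N² = 23,414.8 / (11.8508 × 10⁻⁵) = 197,579,910
N ≈ √197,579,910 ≈ 14,056.3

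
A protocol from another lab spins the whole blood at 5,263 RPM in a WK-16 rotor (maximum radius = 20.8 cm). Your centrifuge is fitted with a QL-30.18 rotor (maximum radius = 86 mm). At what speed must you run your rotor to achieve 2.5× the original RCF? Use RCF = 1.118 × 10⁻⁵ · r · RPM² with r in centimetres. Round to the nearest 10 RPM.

RCF_original = 1.118 × 10⁻⁵ × 20.8 × (5263)² = 1.118 × 10⁻⁵ × 20.8 × 27,699,169 ≈ 6,441.3 × g
Target RCF = 2.5 × 6,441.3 ≈ 16,103.2 × g
Your rotor: r = 86 mm = 8.6 cm
16,103.2 = 1.118 × 10⁻⁵ × 8.6 × N²
N² = 16,103.2 / (9.6148 × 10⁻⁵) = 167,483,463
N ≈ √167,483,463 ≈ 12,941.5

≈ 12940 RPM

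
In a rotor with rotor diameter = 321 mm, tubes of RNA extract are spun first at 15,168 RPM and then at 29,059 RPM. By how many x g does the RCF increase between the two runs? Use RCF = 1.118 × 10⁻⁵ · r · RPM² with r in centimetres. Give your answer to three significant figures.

110000 x g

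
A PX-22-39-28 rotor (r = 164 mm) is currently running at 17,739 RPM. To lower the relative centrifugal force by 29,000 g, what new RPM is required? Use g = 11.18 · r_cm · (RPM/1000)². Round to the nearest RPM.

N₂ ≈ 12510 RPM

r = 164 mm = 16.4 cm
Current RCF = 11.18 × 16.4 × (17.739)² = 11.18 × 16.4 × 314.672121 ≈ 57,695.8 × g
Target RCF = 57,695.8 − 29,000 = 28,695.8 × g
(N/1000)² = 28,695.8 / 183.352 = 156.5066
N = 1000 × √156.5066 ≈ 12,510.3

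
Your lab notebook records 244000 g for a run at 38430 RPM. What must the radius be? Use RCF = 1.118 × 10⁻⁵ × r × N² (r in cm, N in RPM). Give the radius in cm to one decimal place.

14.8 cm

244000 = 1.118 × 10⁻⁵ × r × (38430)²
r = 244000 / (1.118 × 10⁻⁵ × 1,476,864,900) = 244000 / 16511.35 ≈ 14.778 cm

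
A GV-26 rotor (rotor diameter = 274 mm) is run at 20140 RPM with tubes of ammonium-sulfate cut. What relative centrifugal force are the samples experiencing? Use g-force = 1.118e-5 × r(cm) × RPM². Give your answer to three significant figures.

r = 274 mm / 2 = 137 mm = 13.7 cm
RCF = 1.118 × 10⁻⁵ × r × N²
RCF = 1.118 × 10⁻⁵ × 13.7 × (20140)² = 1.118 × 10⁻⁵ × 13.7 × 405,619,600 ≈ 62,127.1 × g

62100 g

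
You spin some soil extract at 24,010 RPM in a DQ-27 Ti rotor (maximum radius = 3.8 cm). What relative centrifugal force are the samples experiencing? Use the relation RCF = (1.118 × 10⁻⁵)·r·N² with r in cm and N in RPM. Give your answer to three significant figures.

RCF ≈ 24500 x g

RCF = 1.118 × 10⁻⁵ × 3.8 × (24010)² = 1.118 × 10⁻⁵ × 3.8 × 576,480,100 ≈ 24,491.2 × g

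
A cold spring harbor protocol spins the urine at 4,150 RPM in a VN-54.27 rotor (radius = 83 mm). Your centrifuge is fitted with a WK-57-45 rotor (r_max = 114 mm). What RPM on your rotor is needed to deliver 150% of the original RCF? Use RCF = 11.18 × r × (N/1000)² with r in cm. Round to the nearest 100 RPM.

≈ 4300 RPM

Original rotor: r = 83 mm = 8.3 cm
RCF = 11.18 × r × (N/1000)²
RCF_original = 11.18 × 8.3 × (4.15)² = 11.18 × 8.3 × 17.2225 ≈ 1,598.1 × g
Target RCF = 1.5 × 1,598.1 ≈ 2,397.1 × g
Your rotor: r = 114 mm = 11.4 cm
2,397.1 = 11.18 × 11.4 × (N/1000)²
(N/1000)² = 2,397.1 / 127.452 = 18.80786
N = 1000 × √18.80786 ≈ 4,336.8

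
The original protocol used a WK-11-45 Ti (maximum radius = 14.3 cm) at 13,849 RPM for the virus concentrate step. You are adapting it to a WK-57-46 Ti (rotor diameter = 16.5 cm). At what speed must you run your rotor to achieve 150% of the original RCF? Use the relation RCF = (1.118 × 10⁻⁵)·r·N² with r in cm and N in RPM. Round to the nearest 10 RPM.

RCF_original = 1.118 × 10⁻⁵ × 14.3 × (13849)² = 1.118 × 10⁻⁵ × 14.3 × 191,794,801 ≈ 30,663 × g
Target RCF = 1.5 × 30,663 ≈ 45,994.5 × g
Your rotor: r = 16.5 / 2 = 8.25 cm
45,994.5 = 1.118 × 10⁻⁵ × 8.25 × N²
N² = 45,994.5 / (9.2235 × 10⁻⁵) = 498,666,450
N ≈ √498,666,450 ≈ 22,330.8

≈ 22330 RPM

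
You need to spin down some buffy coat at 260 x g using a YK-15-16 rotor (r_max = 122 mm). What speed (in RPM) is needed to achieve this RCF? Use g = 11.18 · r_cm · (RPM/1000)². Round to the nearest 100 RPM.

1400 RPM

r = 122 mm = 12.2 cm
RCF = 11.18 × r × (N/1000)²
260 = 11.18 × 12.2 × (N/1000)²
(N/1000)² = 260 / 136.396 = 1.906214
N = 1000 × √1.906214 ≈ 1,380.7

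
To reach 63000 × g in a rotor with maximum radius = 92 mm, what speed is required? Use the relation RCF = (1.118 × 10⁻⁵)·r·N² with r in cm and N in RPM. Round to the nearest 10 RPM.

r = 92 mm = 9.2 cm
RCF = 1.118 × 10⁻⁵ × r × N²
63,000 = 1.118 × 10⁻⁵ × 9.2 × N²
N² = 63,000 / (10.2856 × 10⁻⁵) = 612,506,806
N ≈ √612,506,806 ≈ 24,748.9

≈ 24750 RPM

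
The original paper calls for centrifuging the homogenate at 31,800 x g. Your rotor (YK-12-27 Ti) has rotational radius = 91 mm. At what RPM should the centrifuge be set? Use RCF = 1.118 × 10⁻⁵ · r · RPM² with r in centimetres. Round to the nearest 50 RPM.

r = 91 mm = 9.1 cm
RCF = 1.118 × 10⁻⁵ × r × N²
31,800 = 1.118 × 10⁻⁵ × 9.1 × N²
N² = 31,800 / (10.1738 × 10⁻⁵) = 312,567,576
N ≈ √312,567,576 ≈ 17,679.6

17700 RPM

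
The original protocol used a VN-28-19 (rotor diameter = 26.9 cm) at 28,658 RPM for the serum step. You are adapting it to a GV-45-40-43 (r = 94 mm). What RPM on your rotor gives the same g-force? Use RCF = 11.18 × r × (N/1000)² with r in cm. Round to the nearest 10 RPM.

≈ 34280 RPM

Original rotor: r = 26.9 / 2 = 13.45 cm
RCF = 11.18 × r × (N/1000)²
RCF_original = 11.18 × 13.45 × (28.658)² = 11.18 × 13.45 × 821.280964 ≈ 123,496.8 × g
Your rotor: r = 94 mm = 9.4 cm
123,496.8 = 11.18 × 9.4 × (N/1000)²
(N/1000)² = 123,496.8 / 105.092 = 1175.13
N = 1000 × √1175.13 ≈ 34,280.2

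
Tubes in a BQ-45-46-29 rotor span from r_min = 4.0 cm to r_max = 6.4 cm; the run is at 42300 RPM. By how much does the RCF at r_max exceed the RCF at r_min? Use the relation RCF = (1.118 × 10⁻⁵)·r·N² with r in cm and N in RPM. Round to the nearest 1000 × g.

RCF_max = 1.118 × 10⁻⁵ × 6.4 × (42300)² = 1.118 × 10⁻⁵ × 6.4 × 1,789,290,000 ≈ 128,027.3 × g
RCF_min = 1.118 × 10⁻⁵ × 4 × (42300)² = 1.118 × 10⁻⁵ × 4 × 1,789,290,000 ≈ 80,017 × g
ΔRCF = 128,027.3 − 80,017 = 48,010.3

48000 ×g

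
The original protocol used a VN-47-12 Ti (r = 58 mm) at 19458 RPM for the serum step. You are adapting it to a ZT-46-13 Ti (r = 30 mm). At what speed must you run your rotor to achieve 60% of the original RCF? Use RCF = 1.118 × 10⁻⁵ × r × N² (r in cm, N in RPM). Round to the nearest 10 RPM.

≈ 20960 RPM

Original rotor: r = 58 mm = 5.8 cm
RCF_original = 1.118 × 10⁻⁵ × 5.8 × (19458)² = 1.118 × 10⁻⁵ × 5.8 × 378,613,764 ≈ 24,550.8 × g
Target RCF = 0.6 × 24,550.8 ≈ 14,730.5 × g
Your rotor: r = 30 mm = 3.0 cm
14,730.5 = 1.118 × 10⁻⁵ × 3 × N²
N² = 14,730.5 / (3.354 × 10⁻⁵) = 439,192,010
N ≈ √439,192,010 ≈ 20,956.9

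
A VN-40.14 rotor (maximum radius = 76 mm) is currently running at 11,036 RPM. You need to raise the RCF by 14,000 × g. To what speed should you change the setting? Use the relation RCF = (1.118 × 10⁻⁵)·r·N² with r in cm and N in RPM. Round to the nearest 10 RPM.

16930 RPM

r = 76 mm = 7.6 cm
Current RCF = 1.118 × 10⁻⁵ × 7.6 × (11036)² = 1.118 × 10⁻⁵ × 7.6 × 121,793,296 ≈ 10,348.5 × g
Target RCF = 10,348.5 + 14,000 = 24,348.5 × g
N² = 24,348.5 / (8.4968 × 10⁻⁵) = 286,560,823
N ≈ √286,560,823 ≈ 16,928.1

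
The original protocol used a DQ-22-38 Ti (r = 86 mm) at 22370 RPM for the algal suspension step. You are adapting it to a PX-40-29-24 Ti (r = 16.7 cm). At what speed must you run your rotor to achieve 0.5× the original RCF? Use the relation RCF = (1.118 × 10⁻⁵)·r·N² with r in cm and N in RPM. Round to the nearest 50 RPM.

≈ 11350 RPM

Original rotor: r = 86 mm = 8.6 cm
RCF = 1.118 × 10⁻⁵ × r × N²
RCF_original = 1.118 × 10⁻⁵ × 8.6 × (22370)² = 1.118 × 10⁻⁵ × 8.6 × 500,416,900 ≈ 48,114.1 × g
Target RCF = 0.5 × 48,114.1 ≈ 24,057 × g
24,057 = 1.118 × 10⁻⁵ × 16.7 × N²
N² = 24,057 / (18.6706 × 10⁻⁵) = 128,849,635
N ≈ √128,849,635 ≈ 11,351.2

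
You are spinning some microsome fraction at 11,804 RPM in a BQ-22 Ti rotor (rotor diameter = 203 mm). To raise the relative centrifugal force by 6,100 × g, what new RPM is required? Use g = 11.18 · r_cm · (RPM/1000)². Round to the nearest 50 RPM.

r = 203 mm / 2 = 101.5 mm = 10.15 cm
Current RCF = 11.18 × 10.15 × (11.804)² = 11.18 × 10.15 × 139.334416 ≈ 15,811.3 × g
Target RCF = 15,811.3 + 6,100 = 21,911.3 × g
(N/1000)² = 21,911.3 / 113.477 = 193.0902
N = 1000 × √193.0902 ≈ 13,895.7

N₂ ≈ 13900 RPM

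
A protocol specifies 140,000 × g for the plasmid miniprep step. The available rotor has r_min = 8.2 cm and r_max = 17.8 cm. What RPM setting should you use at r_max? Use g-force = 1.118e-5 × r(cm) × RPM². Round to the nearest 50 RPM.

≈ 26500 RPM

Use r_max = 17.8 cm.
140,000 = 1.118 × 10⁻⁵ × 17.8 × N²
N² = 140,000 / (19.9004 × 10⁻⁵) = 703,503,447
N ≈ √703,503,447 ≈ 26,523.6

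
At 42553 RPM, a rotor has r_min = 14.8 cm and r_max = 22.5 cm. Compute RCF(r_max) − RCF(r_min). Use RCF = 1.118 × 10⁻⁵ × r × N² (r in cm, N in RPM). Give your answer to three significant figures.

≈ 156000 x g

RCF_max = 1.118 × 10⁻⁵ × 22.5 × (42553)² = 1.118 × 10⁻⁵ × 22.5 × 1,810,757,809 ≈ 455,496.1 × g
RCF_min = 1.118 × 10⁻⁵ × 14.8 × (42553)² = 1.118 × 10⁻⁵ × 14.8 × 1,810,757,809 ≈ 299,615.2 × g
ΔRCF = 455,496.1 − 299,615.2 = 155,880.9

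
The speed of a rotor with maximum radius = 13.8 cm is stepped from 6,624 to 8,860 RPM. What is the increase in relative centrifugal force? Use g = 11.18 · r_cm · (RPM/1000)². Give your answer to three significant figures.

RCF₁ = 11.18 × 13.8 × (6.624)² = 11.18 × 13.8 × 43.877376 ≈ 6,769.6 × g
RCF₂ = 11.18 × 13.8 × (8.86)² = 11.18 × 13.8 × 78.4996 ≈ 12,111.2 × g
Increase = 12,111.2 − 6,769.6 = 5,341.6

≈ 5340 x g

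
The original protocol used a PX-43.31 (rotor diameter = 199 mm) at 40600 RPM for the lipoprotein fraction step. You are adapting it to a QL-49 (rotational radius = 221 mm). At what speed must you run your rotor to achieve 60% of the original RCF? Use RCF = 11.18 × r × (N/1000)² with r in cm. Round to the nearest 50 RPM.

Original rotor: r = 199 mm / 2 = 99.5 mm = 9.95 cm
RCF = 11.18 × r × (N/1000)²
RCF_original = 11.18 × 9.95 × (40.6)² = 11.18 × 9.95 × 1,648.36 ≈ 183,365.2 × g
Target RCF = 0.6 × 183,365.2 ≈ 110,019.1 × g
Your rotor: r = 221 mm = 22.1 cm
110,019.1 = 11.18 × 22.1 × (N/1000)²
(N/1000)² = 110,019.1 / 247.078 = 445.2808
N = 1000 × √445.2808 ≈ 21,101.7

21100 RPM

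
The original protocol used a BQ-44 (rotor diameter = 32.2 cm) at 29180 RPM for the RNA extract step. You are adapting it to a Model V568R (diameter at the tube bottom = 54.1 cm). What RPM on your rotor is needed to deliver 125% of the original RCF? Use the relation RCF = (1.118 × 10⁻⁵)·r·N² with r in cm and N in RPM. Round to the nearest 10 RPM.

Original rotor: r = 32.2 / 2 = 16.1 cm
RCF = 1.118 × 10⁻⁵ × r × N²
RCF_original = 1.118 × 10⁻⁵ × 16.1 × (29180)² = 1.118 × 10⁻⁵ × 16.1 × 851,472,400 ≈ 153,263.3 × g
Target RCF = 1.25 × 153,263.3 ≈ 191,579.1 × g
Your rotor: r = 54.1 / 2 = 27.05 cm
191,579.1 = 1.118 × 10⁻⁵ × 27.05 × N²
N² = 191,579.1 / (30.2419 × 10⁻⁵) = 633,488,967
N ≈ √633,488,967 ≈ 25,169.2

≈ 25170 RPM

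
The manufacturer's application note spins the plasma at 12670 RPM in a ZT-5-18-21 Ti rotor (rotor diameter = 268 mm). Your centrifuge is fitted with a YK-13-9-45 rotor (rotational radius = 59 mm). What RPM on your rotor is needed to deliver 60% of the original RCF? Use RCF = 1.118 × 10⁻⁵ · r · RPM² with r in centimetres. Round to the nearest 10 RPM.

14790 RPM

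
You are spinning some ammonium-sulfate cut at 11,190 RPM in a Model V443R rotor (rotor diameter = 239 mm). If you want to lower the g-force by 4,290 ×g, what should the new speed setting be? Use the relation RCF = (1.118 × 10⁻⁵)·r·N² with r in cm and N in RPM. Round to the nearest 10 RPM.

r = 239 mm / 2 = 119.5 mm = 11.95 cm
Current RCF = 1.118 × 10⁻⁵ × 11.95 × (11190)² = 1.118 × 10⁻⁵ × 11.95 × 125,216,100 ≈ 16,729 × g
Target RCF = 16,729 − 4,290 = 12,439 × g
N² = 12,439 / (13.3601 × 10⁻⁵) = 93,105,591
N ≈ √93,105,591 ≈ 9,649.1

9650 RPM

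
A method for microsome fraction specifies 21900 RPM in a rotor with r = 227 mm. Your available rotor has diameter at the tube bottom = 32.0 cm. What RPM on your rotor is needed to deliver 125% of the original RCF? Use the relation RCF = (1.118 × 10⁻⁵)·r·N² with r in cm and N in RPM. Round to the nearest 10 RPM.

≈ 29160 RPM

Original rotor: r = 227 mm = 22.7 cm
RCF_original = 1.118 × 10⁻⁵ × 22.7 × (21900)² = 1.118 × 10⁻⁵ × 22.7 × 479,610,000 ≈ 121,718.3 × g
Target RCF = 1.25 × 121,718.3 ≈ 152,147.9 × g
Your rotor: r = 32.0 / 2 = 16 cm
152,147.9 = 1.118 × 10⁻⁵ × 16 × N²
N² = 152,147.9 / (17.888 × 10⁻⁵) = 850,558,475
N ≈ √850,558,475 ≈ 29,164.3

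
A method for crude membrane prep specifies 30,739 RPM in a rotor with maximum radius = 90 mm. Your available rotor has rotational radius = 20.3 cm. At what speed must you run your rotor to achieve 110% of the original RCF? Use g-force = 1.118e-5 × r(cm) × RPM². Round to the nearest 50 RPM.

21450 RPM

Original rotor: r = 90 mm = 9.0 cm
RCF_original = 1.118 × 10⁻⁵ × 9 × (30739)² = 1.118 × 10⁻⁵ × 9 × 944,886,121 ≈ 95,074.4 × g
Target RCF = 1.1 × 95,074.4 ≈ 104,581.8 × g
104,581.8 = 1.118 × 10⁻⁵ × 20.3 × N²
N² = 104,581.8 / (22.6954 × 10⁻⁵) = 460,806,155
N ≈ √460,806,155 ≈ 21,466.4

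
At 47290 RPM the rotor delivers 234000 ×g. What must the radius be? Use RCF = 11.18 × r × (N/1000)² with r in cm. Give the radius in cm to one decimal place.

234000 = 11.18 × r × (47.29)²
r = 234000 / (11.18 × 2236.3441) = 234000 / 25002.33 ≈ 9.359 cm

≈ 9.4 cm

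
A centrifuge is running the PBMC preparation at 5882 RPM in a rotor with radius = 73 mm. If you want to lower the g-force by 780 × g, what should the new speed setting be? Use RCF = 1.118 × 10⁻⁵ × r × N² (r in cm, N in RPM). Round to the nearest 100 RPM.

r = 73 mm = 7.3 cm
Current RCF = 1.118 × 10⁻⁵ × 7.3 × (5882)² = 1.118 × 10⁻⁵ × 7.3 × 34,597,924 ≈ 2,823.7 × g
Target RCF = 2,823.7 − 780 = 2,043.7 × g
N² = 2,043.7 / (8.1614 × 10⁻⁵) = 25,041,047
N ≈ √25,041,047 ≈ 5,004.1

5000 RPM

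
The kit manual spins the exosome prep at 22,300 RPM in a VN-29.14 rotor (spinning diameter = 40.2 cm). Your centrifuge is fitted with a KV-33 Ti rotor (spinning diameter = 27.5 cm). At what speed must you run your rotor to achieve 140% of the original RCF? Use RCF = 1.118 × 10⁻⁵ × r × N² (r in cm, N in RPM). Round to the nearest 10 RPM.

≈ 31900 RPM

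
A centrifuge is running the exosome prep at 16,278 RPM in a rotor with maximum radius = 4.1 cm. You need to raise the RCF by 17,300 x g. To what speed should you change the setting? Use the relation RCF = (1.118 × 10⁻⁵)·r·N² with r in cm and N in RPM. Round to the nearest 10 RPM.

25350 RPM

Current RCF = 1.118 × 10⁻⁵ × 4.1 × (16278)² = 1.118 × 10⁻⁵ × 4.1 × 264,973,284 ≈ 12,145.8 × g
Target RCF = 12,145.8 + 17,300 = 29,445.8 × g
N² = 29,445.8 / (4.5838 × 10⁻⁵) = 642,388,411
N ≈ √642,388,411 ≈ 25,345.4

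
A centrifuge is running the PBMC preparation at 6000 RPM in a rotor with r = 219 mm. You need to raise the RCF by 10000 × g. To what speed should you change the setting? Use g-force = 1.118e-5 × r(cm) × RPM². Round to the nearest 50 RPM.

N₂ ≈ 8750 RPM

r = 219 mm = 21.9 cm
Current RCF = 1.118 × 10⁻⁵ × 21.9 × (6000)² = 1.118 × 10⁻⁵ × 21.9 × 36,000,000 ≈ 8,814.3 × g
Target RCF = 8,814.3 + 10,000 = 18,814.3 × g
N² = 18,814.3 / (24.4842 × 10⁻⁵) = 76,842,617
N ≈ √76,842,617 ≈ 8,766.0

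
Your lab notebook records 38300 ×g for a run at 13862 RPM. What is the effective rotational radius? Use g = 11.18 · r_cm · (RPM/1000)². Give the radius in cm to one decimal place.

17.8 cm

RCF = 11.18 × r × (N/1000)²
38300 = 11.18 × r × (13.862)²
r = 38300 / (11.18 × 192.155044) = 38300 / 2148.293 ≈ 17.828 cm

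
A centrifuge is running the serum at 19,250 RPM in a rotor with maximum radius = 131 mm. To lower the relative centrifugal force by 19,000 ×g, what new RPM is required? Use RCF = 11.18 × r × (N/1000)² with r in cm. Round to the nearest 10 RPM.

N₂ ≈ 15520 RPM

r = 131 mm = 13.1 cm
Current RCF = 11.18 × 13.1 × (19.25)² = 11.18 × 13.1 × 370.5625 ≈ 54,271.8 × g
Target RCF = 54,271.8 − 19,000 = 35,271.8 × g
(N/1000)² = 35,271.8 / 146.458 = 240.8322
N = 1000 × √240.8322 ≈ 15,518.8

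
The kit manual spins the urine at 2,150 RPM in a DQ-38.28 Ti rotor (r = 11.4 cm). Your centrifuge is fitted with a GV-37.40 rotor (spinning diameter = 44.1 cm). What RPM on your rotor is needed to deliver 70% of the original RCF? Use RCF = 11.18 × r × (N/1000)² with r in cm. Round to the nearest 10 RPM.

RCF = 11.18 × r × (N/1000)²
RCF_original = 11.18 × 11.4 × (2.15)² = 11.18 × 11.4 × 4.6225 ≈ 589.1 × g
Target RCF = 0.7 × 589.1 ≈ 412.4 × g
Your rotor: r = 44.1 / 2 = 22.05 cm
412.4 = 11.18 × 22.05 × (N/1000)²
(N/1000)² = 412.4 / 246.519 = 1.672893
N = 1000 × √1.672893 ≈ 1,293.4

1290 RPM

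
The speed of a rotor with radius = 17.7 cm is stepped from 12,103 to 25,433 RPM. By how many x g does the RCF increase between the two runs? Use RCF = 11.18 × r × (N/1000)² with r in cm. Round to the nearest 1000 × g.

99000 x g

RCF₁ = 11.18 × 17.7 × (12.103)² = 11.18 × 17.7 × 146.482609 ≈ 28,986.9 × g
RCF₂ = 11.18 × 17.7 × (25.433)² = 11.18 × 17.7 × 646.837489 ≈ 128,000.1 × g
Increase = 128,000.1 − 28,986.9 = 99,013.2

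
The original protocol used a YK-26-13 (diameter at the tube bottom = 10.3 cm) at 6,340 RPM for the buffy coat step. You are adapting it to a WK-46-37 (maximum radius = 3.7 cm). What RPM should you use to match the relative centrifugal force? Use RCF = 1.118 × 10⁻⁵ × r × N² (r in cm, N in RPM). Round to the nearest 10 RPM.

7480 RPM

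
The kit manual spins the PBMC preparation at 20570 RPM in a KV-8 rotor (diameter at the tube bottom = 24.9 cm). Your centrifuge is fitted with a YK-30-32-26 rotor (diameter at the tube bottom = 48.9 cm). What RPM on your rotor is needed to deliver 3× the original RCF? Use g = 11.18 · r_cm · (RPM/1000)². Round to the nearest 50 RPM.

≈ 25400 RPM

Original rotor: r = 24.9 / 2 = 12.45 cm
RCF_original = 11.18 × 12.45 × (20.57)² = 11.18 × 12.45 × 423.1249 ≈ 58,895.2 × g
Target RCF = 3 × 58,895.2 ≈ 176,685.6 × g
Your rotor: r = 48.9 / 2 = 24.45 cm
176,685.6 = 11.18 × 24.45 × (N/1000)²
(N/1000)² = 176,685.6 / 273.351 = 646.369
N = 1000 × √646.369 ≈ 25,423.8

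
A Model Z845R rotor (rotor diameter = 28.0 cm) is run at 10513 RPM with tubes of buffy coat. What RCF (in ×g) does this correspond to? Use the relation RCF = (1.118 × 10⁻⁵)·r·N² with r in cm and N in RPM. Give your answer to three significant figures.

17300 ×g

r = 28.0 / 2 = 14 cm
RCF = 1.118 × 10⁻⁵ × 14 × (10513)² = 1.118 × 10⁻⁵ × 14 × 110,523,169 ≈ 17,299.1 × g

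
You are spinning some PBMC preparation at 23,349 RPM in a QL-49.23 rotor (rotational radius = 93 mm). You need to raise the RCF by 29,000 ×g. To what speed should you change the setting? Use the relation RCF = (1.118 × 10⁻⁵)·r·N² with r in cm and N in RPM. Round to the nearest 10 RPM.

N₂ ≈ 28710 RPM

r = 93 mm = 9.3 cm
Current RCF = 1.118 × 10⁻⁵ × 9.3 × (23349)² = 1.118 × 10⁻⁵ × 9.3 × 545,175,801 ≈ 56,684.1 × g
Target RCF = 56,684.1 + 29,000 = 85,684.1 × g
N² = 85,684.1 / (10.3974 × 10⁻⁵) = 824,091,600
N ≈ √824,091,600 ≈ 28,707.0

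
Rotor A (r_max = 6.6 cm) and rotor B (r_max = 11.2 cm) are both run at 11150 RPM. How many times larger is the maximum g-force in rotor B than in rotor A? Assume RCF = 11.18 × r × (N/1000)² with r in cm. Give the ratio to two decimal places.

1.70

At fixed N, RCF ∝ r, so RCF_B/RCF_A = r_B/r_A = 11.2 / 6.6 = 1.6970.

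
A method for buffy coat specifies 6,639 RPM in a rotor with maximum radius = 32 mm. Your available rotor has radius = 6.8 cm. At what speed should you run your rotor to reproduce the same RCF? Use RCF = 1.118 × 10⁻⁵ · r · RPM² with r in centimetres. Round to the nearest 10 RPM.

≈ 4550 RPM

Original rotor: r = 32 mm = 3.2 cm
RCF = 1.118 × 10⁻⁵ × r × N²
RCF_original = 1.118 × 10⁻⁵ × 3.2 × (6639)² = 1.118 × 10⁻⁵ × 3.2 × 44,076,321 ≈ 1,576.9 × g
1,576.9 = 1.118 × 10⁻⁵ × 6.8 × N²
N² = 1,576.9 / (7.6024 × 10⁻⁵) = 20,742,134
N ≈ √20,742,134 ≈ 4,554.4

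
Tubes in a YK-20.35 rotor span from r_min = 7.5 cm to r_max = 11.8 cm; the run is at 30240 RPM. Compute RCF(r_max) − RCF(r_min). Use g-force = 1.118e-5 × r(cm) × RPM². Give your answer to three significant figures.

≈ 44000 x g

ΔRCF = 1.118 × 10⁻⁵ × (r_max − r_min) × N² = 1.118 × 10⁻⁵ × 4.3 × 914,457,600 ≈ 43,961.6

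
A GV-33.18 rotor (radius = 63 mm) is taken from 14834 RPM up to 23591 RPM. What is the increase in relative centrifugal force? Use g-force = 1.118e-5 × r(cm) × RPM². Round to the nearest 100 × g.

r = 63 mm = 6.3 cm
RCF₁ = 1.118 × 10⁻⁵ × 6.3 × (14834)² = 1.118 × 10⁻⁵ × 6.3 × 220,047,556 ≈ 15,498.8 × g
RCF₂ = 1.118 × 10⁻⁵ × 6.3 × (23591)² = 1.118 × 10⁻⁵ × 6.3 × 556,535,281 ≈ 39,199 × g
Increase = 39,199 − 15,498.8 = 23,700.2

≈ 23700 g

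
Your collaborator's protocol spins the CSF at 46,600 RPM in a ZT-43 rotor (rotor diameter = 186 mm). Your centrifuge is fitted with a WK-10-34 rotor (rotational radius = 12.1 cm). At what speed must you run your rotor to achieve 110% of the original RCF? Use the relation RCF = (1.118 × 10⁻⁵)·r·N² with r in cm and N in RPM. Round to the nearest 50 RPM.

Original rotor: r = 186 mm / 2 = 93 mm = 9.3 cm
RCF_original = 1.118 × 10⁻⁵ × 9.3 × (46600)² = 1.118 × 10⁻⁵ × 9.3 × 2,171,560,000 ≈ 225,785.8 × g
Target RCF = 1.1 × 225,785.8 ≈ 248,364.4 × g
248,364.4 = 1.118 × 10⁻⁵ × 12.1 × N²
N² = 248,364.4 / (13.5278 × 10⁻⁵) = 1,835,955,588
N ≈ √1,835,955,588 ≈ 42,848.1

≈ 42850 RPM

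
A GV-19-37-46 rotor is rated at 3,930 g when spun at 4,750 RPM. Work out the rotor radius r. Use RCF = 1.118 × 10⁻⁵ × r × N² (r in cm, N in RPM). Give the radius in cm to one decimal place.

15.6 cm

3930 = 1.118 × 10⁻⁵ × r × (4750)²
r = 3930 / (1.118 × 10⁻⁵ × 22,562,500) = 3930 / 252.2488 ≈ 15.580 cm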